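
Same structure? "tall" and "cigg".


Pattern of "tall": [0, 1, 2, 2]
Pattern of "cigg": [0, 1, 2, 2]
Patterns match
Same pattern = Yes


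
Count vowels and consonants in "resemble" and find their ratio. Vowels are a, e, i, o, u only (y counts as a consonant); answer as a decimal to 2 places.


Word: "resemble"
Vowels (a,e,i,o,u): 3
Consonants: 5
Ratio = 3/5
= 0.60


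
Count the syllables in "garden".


Word: "garden"
Syllable breakdown: gar · den
Counting: 2 parts
= 2 syllables


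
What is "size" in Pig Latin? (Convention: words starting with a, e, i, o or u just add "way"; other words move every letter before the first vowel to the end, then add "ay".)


Word: "size"
Starts with consonant(s) → move to end, add 'ay'
Consonant cluster: "s"
Pig Latin = "izesay"


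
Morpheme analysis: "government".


Word: "government"
Morphemes: govern / -ment
Each morpheme carries meaning
= 2 morphemes


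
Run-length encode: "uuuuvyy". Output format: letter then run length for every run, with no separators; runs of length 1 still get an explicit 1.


String: "uuuuvyy"
Scanning for consecutive runs:
  'u' x 4
  'v' x 1
  'y' x 2
RLE = "u4v1y2"


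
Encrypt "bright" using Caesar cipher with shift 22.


Word: "bright"
Shift: 22
Each letter → (letter + shift) mod 26:
  'b' (1) + 22 = 23 → 'x'
  'r' (17) + 22 = 13 → 'n'
  'i' (8) + 22 = 4 → 'e'
  'g' (6) + 22 = 2 → 'c'
  'h' (7) + 22 = 3 → 'd'
  't' (19) + 22 = 15 → 'p'
Result = "xnecdp"


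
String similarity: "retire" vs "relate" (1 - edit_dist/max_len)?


Word 1: "retire" (length 6)
Word 2: "relate" (length 6)
One optimal edit sequence:
  1. keep 'r'
  2. keep 'e'
  3. substitute 't' -> 'l'  (+1)
  4. substitute 'i' -> 'a'  (+1)
  5. substitute 'r' -> 't'  (+1)
  6. keep 'e'
Edit distance = 3
Max length = max(6, 6) = 6
Similarity = 1 - 3/6
= 0.5000


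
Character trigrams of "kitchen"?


Word: "kitchen" (length 7)
Number of trigrams = 7 - 3 + 1 = 5
  Position 0: "kit"
  Position 1: "itc"
  Position 2: "tch"
  Position 3: "che"
  Position 4: "hen"
Trigrams = "kit", "itc", "tch", "che", "hen"


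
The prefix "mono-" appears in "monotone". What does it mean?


Prefix: mono-
Example: monotone (mono- + tone)
Meaning = one


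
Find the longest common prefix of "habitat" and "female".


Word 1: "habitat"
Word 2: "female"
Comparing from start:
  Pos 0: 'h' != 'f' (stop)
LCP = "" (length 0)


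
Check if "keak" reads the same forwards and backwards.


Word: "keak"
Reversed: "kaek"
Forward == Backward? keak != kaek
Palindrome = No


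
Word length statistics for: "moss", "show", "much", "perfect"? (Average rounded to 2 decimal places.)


Lengths: "moss"=4, "show"=4, "much"=4, "perfect"=7
Sum = 19, Count = 4
Average = 19/4 = 4.75
= avg=4.75, min=4, max=7


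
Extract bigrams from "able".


Word: "able" (length 4)
Number of bigrams = 4 - 2 + 1 = 3
  Position 0: "ab"
  Position 1: "bl"
  Position 2: "le"
Bigrams = "ab", "bl", "le"


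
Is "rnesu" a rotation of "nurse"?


Word: "nurse", Candidate: "rnesu"
Method: check if candidate is substring of word+word
"nursenurse" contains "rnesu"? No
Is rotation = No


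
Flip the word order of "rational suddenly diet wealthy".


Original: "rational suddenly diet wealthy"
Words (1..n): rational | suddenly | diet | wealthy
Reversed (n..1): wealthy | diet | suddenly | rational
Result = "wealthy diet suddenly rational"


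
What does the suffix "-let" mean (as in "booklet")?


Suffix: -let
As in: booklet -> book + -let
Meaning = small


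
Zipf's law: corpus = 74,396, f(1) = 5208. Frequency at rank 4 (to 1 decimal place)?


Zipf's law: f(r) = f(1) / r
f(1) = 5208
f(4) = 5208 / 4
= 1302.0 occurrences


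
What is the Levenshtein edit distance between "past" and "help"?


Word 1: "past" (length 4)
Word 2: "help" (length 4)
One optimal edit sequence (insert/delete/substitute each cost 1):
  1. substitute 'p' -> 'h'  (+1)
  2. substitute 'a' -> 'e'  (+1)
  3. substitute 's' -> 'l'  (+1)
  4. substitute 't' -> 'p'  (+1)
Total edit operations: 4
Edit distance = 4


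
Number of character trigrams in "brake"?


Word: "brake" (length 5)
Number of 3-grams = length - 3 + 1 = 5 - 3 + 1
= 3


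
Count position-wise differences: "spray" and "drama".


Comparing character by character (same length = 5):
  Pos 0: 's' vs 'd' !=
  Pos 1: 'p' vs 'r' !=
  Pos 2: 'r' vs 'a' !=
  Pos 3: 'a' vs 'm' !=
  Pos 4: 'y' vs 'a' !=
Hamming distance = 5


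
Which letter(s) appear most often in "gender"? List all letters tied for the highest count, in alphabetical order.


Word: "gender"
Letter counts:
  'd': 1
  'e': 2
  'g': 1
  'n': 1
  'r': 1
Maximum count = 2
Most frequent = 'e' (2 times each)


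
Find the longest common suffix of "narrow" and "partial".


Word 1: "narrow"
Word 2: "partial"
Comparing from end:
  Pos -1: 'w' != 'l' (stop)
LCS = "" (length 0)


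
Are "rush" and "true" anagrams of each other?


Word 1: "rush" → sorted: hrsu
Word 2: "true" → sorted: ertu
Same letters? hrsu != ertu
Anagram = No


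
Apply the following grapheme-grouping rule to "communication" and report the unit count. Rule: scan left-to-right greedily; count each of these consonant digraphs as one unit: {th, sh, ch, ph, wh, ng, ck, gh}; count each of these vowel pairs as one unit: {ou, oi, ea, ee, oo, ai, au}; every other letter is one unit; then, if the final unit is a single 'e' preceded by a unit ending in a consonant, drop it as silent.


Word: "communication" (13 letters)
Left-to-right scan:
  [1] 'c' (letter)
  [2] 'o' (letter)
  [3] 'm' (letter)
  [4] 'm' (letter)
  [5] 'u' (letter)
  [6] 'n' (letter)
  [7] 'i' (letter)
  [8] 'c' (letter)
  [9] 'a' (letter)
  [10] 't' (letter)
  [11] 'i' (letter)
  [12] 'o' (letter)
  [13] 'n' (letter)
Units from scan: 13
Sound units = 13 units


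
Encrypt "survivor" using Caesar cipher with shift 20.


Word: "survivor"
Shift: 20
Each letter → (letter + shift) mod 26:
  's' (18) + 20 = 12 → 'm'
  'u' (20) + 20 = 14 → 'o'
  'r' (17) + 20 = 11 → 'l'
  'v' (21) + 20 = 15 → 'p'
  'i' (8) + 20 = 2 → 'c'
  'v' (21) + 20 = 15 → 'p'
  'o' (14) + 20 = 8 → 'i'
  'r' (17) + 20 = 11 → 'l'
Result = "molpcpil"


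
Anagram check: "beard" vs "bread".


Word 1: "beard" → sorted: abder
Word 2: "bread" → sorted: abder
Same letters? abder == abder
Anagram = Yes


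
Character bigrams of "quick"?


Word: "quick" (length 5)
Number of bigrams = 5 - 2 + 1 = 4
  Position 0: "qu"
  Position 1: "ui"
  Position 2: "ic"
  Position 3: "ck"
Bigrams = "qu", "ui", "ic", "ck"


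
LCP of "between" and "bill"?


Word 1: "between"
Word 2: "bill"
Comparing from start:
  Pos 0: 'b' == 'b'
  Pos 1: 'e' != 'i' (stop)
LCP = "b" (length 1)


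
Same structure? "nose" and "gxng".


Pattern of "nose": [0, 1, 2, 3]
Pattern of "gxng": [0, 1, 2, 0]
Patterns do not match
Same pattern = No


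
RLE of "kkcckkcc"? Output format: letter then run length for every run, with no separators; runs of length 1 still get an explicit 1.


String: "kkcckkcc"
Scanning for consecutive runs:
  'k' x 2
  'c' x 2
  'k' x 2
  'c' x 2
RLE = "k2c2k2c2"


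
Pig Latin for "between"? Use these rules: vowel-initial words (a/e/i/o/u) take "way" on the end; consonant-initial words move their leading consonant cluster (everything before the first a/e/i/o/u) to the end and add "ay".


Word: "between"
Starts with consonant(s) → move to end, add 'ay'
Consonant cluster: "b"
Pig Latin = "etweenbay"


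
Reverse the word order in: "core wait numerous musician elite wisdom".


Original: "core wait numerous musician elite wisdom"
Words (1..n): core | wait | numerous | musician | elite | wisdom
Reversed (n..1): wisdom | elite | musician | numerous | wait | core
Result = "wisdom elite musician numerous wait core"


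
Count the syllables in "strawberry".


Word: "strawberry"
Syllable breakdown: straw-ber-ry
Counting: 3 parts
= 3 syllables


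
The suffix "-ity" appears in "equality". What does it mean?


Suffix: -ity
Example: equality = equal + -ity
Meaning = quality of


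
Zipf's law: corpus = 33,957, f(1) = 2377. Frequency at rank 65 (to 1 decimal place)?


Zipf's law: f(r) = f(1) / r
f(1) = 2377
f(65) = 2377 / 65
= 36.6 occurrences


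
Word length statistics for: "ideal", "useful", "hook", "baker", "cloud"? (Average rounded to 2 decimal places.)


Lengths: "ideal"=5, "useful"=6, "hook"=4, "baker"=5, "cloud"=5
Sum = 25, Count = 5
Average = 25/5 = 5.00
= avg=5.00, min=4, max=6


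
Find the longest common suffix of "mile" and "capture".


Word 1: "mile"
Word 2: "capture"
Comparing from end:
  Pos -1: 'e' == 'e'
  Pos -2: 'l' != 'r' (stop)
LCS = "e" (length 1)


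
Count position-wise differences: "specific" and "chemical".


Comparing character by character (same length = 8):
  Pos 0: 's' vs 'c' !=
  Pos 1: 'p' vs 'h' !=
  Pos 2: 'e' vs 'e' =
  Pos 3: 'c' vs 'm' !=
  Pos 4: 'i' vs 'i' =
  Pos 5: 'f' vs 'c' !=
  Pos 6: 'i' vs 'a' !=
  Pos 7: 'c' vs 'l' !=
Hamming distance = 6


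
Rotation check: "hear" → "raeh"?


Word: "hear", Candidate: "raeh"
Method: check if candidate is substring of word+word
"hearhear" contains "raeh"? No
Is rotation = No


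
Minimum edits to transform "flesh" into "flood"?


Word 1: "flesh" (length 5)
Word 2: "flood" (length 5)
One optimal edit sequence (insert/delete/substitute each cost 1):
  1. keep 'f'
  2. keep 'l'
  3. substitute 'e' -> 'o'  (+1)
  4. substitute 's' -> 'o'  (+1)
  5. substitute 'h' -> 'd'  (+1)
Total edit operations: 3
Edit distance = 3


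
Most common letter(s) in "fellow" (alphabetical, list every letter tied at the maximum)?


Word: "fellow"
Letter counts:
  'e': 1
  'f': 1
  'l': 2
  'o': 1
  'w': 1
Maximum count = 2
Most frequent = 'l' (2 times each)


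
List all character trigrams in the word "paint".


Word: "paint" (length 5)
Number of trigrams = 5 - 3 + 1 = 3
  Position 0: "pai"
  Position 1: "ain"
  Position 2: "int"
Trigrams = "pai", "ain", "int"


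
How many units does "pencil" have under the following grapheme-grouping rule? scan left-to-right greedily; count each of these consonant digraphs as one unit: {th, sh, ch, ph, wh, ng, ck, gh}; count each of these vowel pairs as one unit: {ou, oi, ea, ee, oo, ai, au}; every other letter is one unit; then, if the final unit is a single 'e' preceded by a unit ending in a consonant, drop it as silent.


Word: "pencil" (6 letters)
Left-to-right scan:
  [1] 'p' (letter)
  [2] 'e' (letter)
  [3] 'n' (letter)
  [4] 'c' (letter)
  [5] 'i' (letter)
  [6] 'l' (letter)
Units from scan: 6
Sound units = 6 units


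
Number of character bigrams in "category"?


Word: "category" (length 8)
Number of 2-grams = length - 2 + 1 = 8 - 2 + 1
= 7


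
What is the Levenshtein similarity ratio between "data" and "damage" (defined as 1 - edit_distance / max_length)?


Word 1: "data" (length 4)
Word 2: "damage" (length 6)
One optimal edit sequence:
  1. keep 'd'
  2. keep 'a'
  3. substitute 't' -> 'm'  (+1)
  4. keep 'a'
  5. insert 'g'  (+1)
  6. insert 'e'  (+1)
Edit distance = 3
Max length = max(4, 6) = 6
Similarity = 1 - 3/6
= 0.5000


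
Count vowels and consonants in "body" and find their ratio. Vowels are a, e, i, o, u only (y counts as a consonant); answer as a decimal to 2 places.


Word: "body"
Vowels (a,e,i,o,u): 1
Consonants: 3
Ratio = 1/3
= 0.33


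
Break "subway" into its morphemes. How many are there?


Word: "subway"
Morphemes: sub- + way
Each morpheme carries meaning
= 2 morphemes


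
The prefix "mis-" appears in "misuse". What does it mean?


Prefix: mis-
As in: misuse -> mis- + use
Meaning = wrongly


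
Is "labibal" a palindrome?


Word: "labibal"
Reversed: "labibal"
Forward == Backward? labibal == labibal
Palindrome = Yes


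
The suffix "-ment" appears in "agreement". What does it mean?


Suffix: -ment
Example: agreement (agree + -ment)
Meaning = result of action


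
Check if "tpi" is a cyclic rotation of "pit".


Word: "pit", Candidate: "tpi"
Method: check if candidate is substring of word+word
"pitpit" contains "tpi"? Yes
Is rotation = Yes


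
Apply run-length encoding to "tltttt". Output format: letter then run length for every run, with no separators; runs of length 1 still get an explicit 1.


String: "tltttt"
Scanning for consecutive runs:
  't' x 1
  'l' x 1
  't' x 4
RLE = "t1l1t4"


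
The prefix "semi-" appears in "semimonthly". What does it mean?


Prefix: semi-
Example: semimonthly = semi- + monthly
Meaning = half


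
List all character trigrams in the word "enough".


Word: "enough" (length 6)
Number of trigrams = 6 - 3 + 1 = 4
  Position 0: "eno"
  Position 1: "nou"
  Position 2: "oug"
  Position 3: "ugh"
Trigrams = "eno", "nou", "oug", "ugh"


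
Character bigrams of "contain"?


Word: "contain" (length 7)
Number of bigrams = 7 - 2 + 1 = 6
  Position 0: "co"
  Position 1: "on"
  Position 2: "nt"
  Position 3: "ta"
  Position 4: "ai"
  Position 5: "in"
Bigrams = "co", "on", "nt", "ta", "ai", "in"


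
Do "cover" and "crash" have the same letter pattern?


Pattern of "cover": [0, 1, 2, 3, 4]
Pattern of "crash": [0, 1, 2, 3, 4]
Patterns match
Same pattern = Yes


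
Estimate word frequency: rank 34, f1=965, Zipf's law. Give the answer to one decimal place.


Zipf's law: f(r) = f(1) / r
f(1) = 965
f(34) = 965 / 34
= 28.4 occurrences


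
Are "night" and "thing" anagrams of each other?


Word 1: "night" → sorted: ghint
Word 2: "thing" → sorted: ghint
Same letters? ghint == ghint
Anagram = Yes


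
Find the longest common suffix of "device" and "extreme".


Word 1: "device"
Word 2: "extreme"
Comparing from end:
  Pos -1: 'e' == 'e'
  Pos -2: 'c' != 'm' (stop)
LCS = "e" (length 1)


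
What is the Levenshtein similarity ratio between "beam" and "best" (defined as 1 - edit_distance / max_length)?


Word 1: "beam" (length 4)
Word 2: "best" (length 4)
One optimal edit sequence:
  1. keep 'b'
  2. keep 'e'
  3. substitute 'a' -> 's'  (+1)
  4. substitute 'm' -> 't'  (+1)
Edit distance = 2
Max length = max(4, 4) = 4
Similarity = 1 - 2/4
= 0.5000


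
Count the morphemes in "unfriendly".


Word: "unfriendly"
Morphemes: un- / friend / -ly
Each morpheme carries meaning
= 3 morphemes


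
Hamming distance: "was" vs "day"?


Comparing character by character (same length = 3):
  Pos 0: 'w' vs 'd' !=
  Pos 1: 'a' vs 'a' =
  Pos 2: 's' vs 'y' !=
Hamming distance = 2


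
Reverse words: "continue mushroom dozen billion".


Original: "continue mushroom dozen billion"
Words (1..n): continue | mushroom | dozen | billion
Reversed (n..1): billion | dozen | mushroom | continue
Result = "billion dozen mushroom continue"


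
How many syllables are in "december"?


Word: "december"
Syllable breakdown: de | cem | ber
Counting: 3 parts
= 3 syllables


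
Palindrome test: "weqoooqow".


Word: "weqoooqow"
Reversed: "woqoooqew"
Forward == Backward? weqoooqow != woqoooqew
Palindrome = No


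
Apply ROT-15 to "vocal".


Word: "vocal"
Shift: 15
Each letter → (letter + shift) mod 26:
  'v' (21) + 15 = 10 → 'k'
  'o' (14) + 15 = 3 → 'd'
  'c' (2) + 15 = 17 → 'r'
  'a' (0) + 15 = 15 → 'p'
  'l' (11) + 15 = 0 → 'a'
Result = "kdrpa"


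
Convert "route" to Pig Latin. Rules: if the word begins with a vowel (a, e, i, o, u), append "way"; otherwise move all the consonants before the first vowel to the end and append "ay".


Word: "route"
Starts with consonant(s) → move to end, add 'ay'
Consonant cluster: "r"
Pig Latin = "outeray"


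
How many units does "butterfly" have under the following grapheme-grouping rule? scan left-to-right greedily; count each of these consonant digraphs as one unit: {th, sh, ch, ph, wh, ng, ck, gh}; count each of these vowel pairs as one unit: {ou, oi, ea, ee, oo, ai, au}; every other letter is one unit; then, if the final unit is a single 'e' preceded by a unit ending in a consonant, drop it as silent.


Word: "butterfly" (9 letters)
Left-to-right scan:
  1. 'b' (letter)
  2. 'u' (letter)
  3. 't' (letter)
  4. 't' (letter)
  5. 'e' (letter)
  6. 'r' (letter)
  7. 'f' (letter)
  8. 'l' (letter)
  9. 'y' (letter)
Units from scan: 9
Sound units = 9 units


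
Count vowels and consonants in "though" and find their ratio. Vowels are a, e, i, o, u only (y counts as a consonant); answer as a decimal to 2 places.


Word: "though"
Vowels (a,e,i,o,u): 2
Consonants: 4
Ratio = 2/4
= 0.50


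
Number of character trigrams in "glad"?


Word: "glad" (length 4)
Number of 3-grams = length - 3 + 1 = 4 - 3 + 1
= 2


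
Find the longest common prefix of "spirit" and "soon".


Word 1: "spirit"
Word 2: "soon"
Comparing from start:
  Pos 0: 's' == 's'
  Pos 1: 'p' != 'o' (stop)
LCP = "s" (length 1)


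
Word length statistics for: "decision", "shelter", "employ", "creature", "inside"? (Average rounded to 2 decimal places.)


Lengths: "decision"=8, "shelter"=7, "employ"=6, "creature"=8, "inside"=6
Sum = 35, Count = 5
Average = 35/5 = 7.00
= avg=7.00, min=6, max=8


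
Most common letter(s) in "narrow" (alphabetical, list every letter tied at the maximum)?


Word: "narrow"
Letter counts:
  'a': 1
  'n': 1
  'o': 1
  'r': 2
  'w': 1
Maximum count = 2
Most frequent = 'r' (2 times each)


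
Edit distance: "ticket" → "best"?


Word 1: "ticket" (length 6)
Word 2: "best" (length 4)
One optimal edit sequence (insert/delete/substitute each cost 1):
  1. delete 't'  (+1)
  2. delete 'i'  (+1)
  3. substitute 'c' -> 'b'  (+1)
  4. substitute 'k' -> 'e'  (+1)
  5. substitute 'e' -> 's'  (+1)
  6. keep 't'
Total edit operations: 5
Edit distance = 5


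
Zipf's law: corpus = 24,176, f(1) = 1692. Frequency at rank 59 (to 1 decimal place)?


Zipf's law: f(r) = f(1) / r
f(1) = 1692
f(59) = 1692 / 59
= 28.7 occurrences


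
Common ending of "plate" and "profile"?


Word 1: "plate"
Word 2: "profile"
Comparing from end:
  Pos -1: 'e' == 'e'
  Pos -2: 't' != 'l' (stop)
LCS = "e" (length 1)


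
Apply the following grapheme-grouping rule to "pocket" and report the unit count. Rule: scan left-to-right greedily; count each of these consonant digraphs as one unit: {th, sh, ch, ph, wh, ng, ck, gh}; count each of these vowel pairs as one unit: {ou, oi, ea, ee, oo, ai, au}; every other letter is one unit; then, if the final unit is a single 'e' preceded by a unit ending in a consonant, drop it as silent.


Word: "pocket" (6 letters)
Left-to-right scan:
  1. 'p' (letter)
  2. 'o' (letter)
  3. 'ck' (digraph)
  4. 'e' (letter)
  5. 't' (letter)
Units from scan: 5
Sound units = 5 units


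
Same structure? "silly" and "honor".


Pattern of "silly": [0, 1, 2, 2, 3]
Pattern of "honor": [0, 1, 2, 1, 3]
Patterns do not match
Same pattern = No


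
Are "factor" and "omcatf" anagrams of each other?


Word 1: "factor" → sorted: acfort
Word 2: "omcatf" → sorted: acfmot
Same letters? acfort != acfmot
Anagram = No


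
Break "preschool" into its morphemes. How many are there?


Word: "preschool"
Morphemes: pre- / school
Each morpheme carries meaning
= 2 morphemes


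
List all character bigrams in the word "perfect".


Word: "perfect" (length 7)
Number of bigrams = 7 - 2 + 1 = 6
  Position 0: "pe"
  Position 1: "er"
  Position 2: "rf"
  Position 3: "fe"
  Position 4: "ec"
  Position 5: "ct"
Bigrams = "pe", "er", "rf", "fe", "ec", "ct"


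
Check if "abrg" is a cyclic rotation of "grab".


Word: "grab", Candidate: "abrg"
Method: check if candidate is substring of word+word
"grabgrab" contains "abrg"? No
Is rotation = No


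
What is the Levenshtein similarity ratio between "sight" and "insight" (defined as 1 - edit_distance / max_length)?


Word 1: "sight" (length 5)
Word 2: "insight" (length 7)
One optimal edit sequence:
  1. insert 'i'  (+1)
  2. insert 'n'  (+1)
  3. keep 's'
  4. keep 'i'
  5. keep 'g'
  6. keep 'h'
  7. keep 't'
Edit distance = 2
Max length = max(5, 7) = 7
Similarity = 1 - 2/7
= 0.7143


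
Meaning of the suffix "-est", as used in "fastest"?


Suffix: -est
Example: fastest (fast + -est)
Meaning = most


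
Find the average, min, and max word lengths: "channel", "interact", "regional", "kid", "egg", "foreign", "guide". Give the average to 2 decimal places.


Lengths: "channel"=7, "interact"=8, "regional"=8, "kid"=3, "egg"=3, "foreign"=7, "guide"=5
Sum = 41, Count = 7
Average = 41/7 = 5.86
= avg=5.86, min=3, max=8


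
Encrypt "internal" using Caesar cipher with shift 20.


Word: "internal"
Shift: 20
Each letter → (letter + shift) mod 26:
  'i' (8) + 20 = 2 → 'c'
  'n' (13) + 20 = 7 → 'h'
  't' (19) + 20 = 13 → 'n'
  'e' (4) + 20 = 24 → 'y'
  'r' (17) + 20 = 11 → 'l'
  'n' (13) + 20 = 7 → 'h'
  'a' (0) + 20 = 20 → 'u'
  'l' (11) + 20 = 5 → 'f'
Result = "chnylhuf"


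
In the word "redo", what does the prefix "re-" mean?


Prefix: re-
As in: redo -> re- + do
Meaning = again


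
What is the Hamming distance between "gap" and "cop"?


Comparing character by character (same length = 3):
  Pos 0: 'g' vs 'c' !=
  Pos 1: 'a' vs 'o' !=
  Pos 2: 'p' vs 'p' =
Hamming distance = 2


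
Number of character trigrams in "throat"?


Word: "throat" (length 6)
Number of 3-grams = length - 3 + 1 = 6 - 3 + 1
= 4


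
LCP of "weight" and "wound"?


Word 1: "weight"
Word 2: "wound"
Comparing from start:
  Pos 0: 'w' == 'w'
  Pos 1: 'e' != 'o' (stop)
LCP = "w" (length 1)


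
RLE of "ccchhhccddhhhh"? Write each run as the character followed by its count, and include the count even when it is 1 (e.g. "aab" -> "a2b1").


String: "ccchhhccddhhhh"
Scanning for consecutive runs:
  'c' x 3
  'h' x 3
  'c' x 2
  'd' x 2
  'h' x 4
RLE = "c3h3c2d2h4"


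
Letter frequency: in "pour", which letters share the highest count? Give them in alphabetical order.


Word: "pour"
Letter counts:
  'o': 1
  'p': 1
  'r': 1
  'u': 1
Maximum count = 1
Most frequent = 'o', 'p', 'r', 'u' (1 time each)


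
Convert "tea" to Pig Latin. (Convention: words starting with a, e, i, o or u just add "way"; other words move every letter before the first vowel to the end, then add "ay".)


Word: "tea"
Starts with consonant(s) → move to end, add 'ay'
Consonant cluster: "t"
Pig Latin = "eatay"


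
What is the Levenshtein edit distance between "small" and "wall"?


Word 1: "small" (length 5)
Word 2: "wall" (length 4)
One optimal edit sequence (insert/delete/substitute each cost 1):
  1. delete 's'  (+1)
  2. substitute 'm' -> 'w'  (+1)
  3. keep 'a'
  4. keep 'l'
  5. keep 'l'
Total edit operations: 2
Edit distance = 2


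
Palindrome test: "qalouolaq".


Word: "qalouolaq"
Reversed: "qalouolaq"
Forward == Backward? qalouolaq == qalouolaq
Palindrome = Yes


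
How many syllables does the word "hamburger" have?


Word: "hamburger"
Syllable breakdown: ham · bur · ger
Counting: 3 parts
= 3 syllables


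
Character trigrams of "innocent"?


Word: "innocent" (length 8)
Number of trigrams = 8 - 3 + 1 = 6
  Position 0: "inn"
  Position 1: "nno"
  Position 2: "noc"
  Position 3: "oce"
  Position 4: "cen"
  Position 5: "ent"
Trigrams = "inn", "nno", "noc", "oce", "cen", "ent"


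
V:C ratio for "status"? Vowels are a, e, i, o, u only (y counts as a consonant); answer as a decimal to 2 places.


Word: "status"
Vowels (a,e,i,o,u): 2
Consonants: 4
Ratio = 2/4
= 0.50


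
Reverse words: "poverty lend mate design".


Original: "poverty lend mate design"
Words (1..n): poverty | lend | mate | design
Reversed (n..1): design | mate | lend | poverty
Result = "design mate lend poverty"


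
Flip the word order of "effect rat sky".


Original: "effect rat sky"
Words (1..n): effect | rat | sky
Reversed (n..1): sky | rat | effect
Result = "sky rat effect"


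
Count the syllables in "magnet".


Word: "magnet"
Syllable breakdown: mag / net
Counting: 2 parts
= 2 syllables


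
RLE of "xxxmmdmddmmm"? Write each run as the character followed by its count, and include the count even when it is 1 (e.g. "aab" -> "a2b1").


String: "xxxmmdmddmmm"
Scanning for consecutive runs:
  'x' x 3
  'm' x 2
  'd' x 1
  'm' x 1
  'd' x 2
  'm' x 3
RLE = "x3m2d1m1d2m3"


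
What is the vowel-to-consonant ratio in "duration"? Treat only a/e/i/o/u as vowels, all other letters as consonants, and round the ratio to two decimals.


Word: "duration"
Vowels (a,e,i,o,u): 4
Consonants: 4
Ratio = 4/4
= 1.00


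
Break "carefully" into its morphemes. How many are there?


Word: "carefully"
Morphemes: care + -ful + -ly
Each morpheme carries meaning
= 3 morphemes


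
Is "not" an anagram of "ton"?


Word 1: "ton" → sorted: not
Word 2: "not" → sorted: not
Same letters? not == not
Anagram = Yes


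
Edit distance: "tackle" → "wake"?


Word 1: "tackle" (length 6)
Word 2: "wake" (length 4)
One optimal edit sequence (insert/delete/substitute each cost 1):
  1. substitute 't' -> 'w'  (+1)
  2. keep 'a'
  3. delete 'c'  (+1)
  4. keep 'k'
  5. delete 'l'  (+1)
  6. keep 'e'
Total edit operations: 3
Edit distance = 3


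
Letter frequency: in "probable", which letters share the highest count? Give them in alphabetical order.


Word: "probable"
Letter counts:
  'a': 1
  'b': 2
  'e': 1
  'l': 1
  'o': 1
  'p': 1
  'r': 1
Maximum count = 2
Most frequent = 'b' (2 times each)


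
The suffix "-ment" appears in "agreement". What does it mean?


Suffix: -ment
Example: agreement = agree + -ment
Meaning = result of action


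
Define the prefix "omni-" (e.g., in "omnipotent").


Prefix: omni-
Example: omnipotent = omni- + potent
Meaning = all


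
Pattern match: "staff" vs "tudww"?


Pattern of "staff": [0, 1, 2, 3, 3]
Pattern of "tudww": [0, 1, 2, 3, 3]
Patterns match
Same pattern = Yes


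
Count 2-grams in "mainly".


Word: "mainly" (length 6)
Number of 2-grams = length - 2 + 1 = 6 - 2 + 1
= 5


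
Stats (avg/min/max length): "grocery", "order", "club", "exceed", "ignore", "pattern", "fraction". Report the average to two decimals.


Lengths: "grocery"=7, "order"=5, "club"=4, "exceed"=6, "ignore"=6, "pattern"=7, "fraction"=8
Sum = 43, Count = 7
Average = 43/7 = 6.14
= avg=6.14, min=4, max=8


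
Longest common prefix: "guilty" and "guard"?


Word 1: "guilty"
Word 2: "guard"
Comparing from start:
  Pos 0: 'g' == 'g'
  Pos 1: 'u' == 'u'
  Pos 2: 'i' != 'a' (stop)
LCP = "gu" (length 2)


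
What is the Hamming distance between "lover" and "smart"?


Comparing character by character (same length = 5):
  Pos 0: 'l' vs 's' !=
  Pos 1: 'o' vs 'm' !=
  Pos 2: 'v' vs 'a' !=
  Pos 3: 'e' vs 'r' !=
  Pos 4: 'r' vs 't' !=
Hamming distance = 5


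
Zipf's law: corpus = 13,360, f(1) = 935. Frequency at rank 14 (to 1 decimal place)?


Zipf's law: f(r) = f(1) / r
f(1) = 935
f(14) = 935 / 14
= 66.8 occurrences


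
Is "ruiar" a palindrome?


Word: "ruiar"
Reversed: "raiur"
Forward == Backward? ruiar != raiur
Palindrome = No


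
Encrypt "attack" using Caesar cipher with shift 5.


Word: "attack"
Shift: 5
Each letter → (letter + shift) mod 26:
  'a' (0) + 5 = 5 → 'f'
  't' (19) + 5 = 24 → 'y'
  't' (19) + 5 = 24 → 'y'
  'a' (0) + 5 = 5 → 'f'
  'c' (2) + 5 = 7 → 'h'
  'k' (10) + 5 = 15 → 'p'
Result = "fyyfhp"


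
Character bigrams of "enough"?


Word: "enough" (length 6)
Number of bigrams = 6 - 2 + 1 = 5
  Position 0: "en"
  Position 1: "no"
  Position 2: "ou"
  Position 3: "ug"
  Position 4: "gh"
Bigrams = "en", "no", "ou", "ug", "gh"


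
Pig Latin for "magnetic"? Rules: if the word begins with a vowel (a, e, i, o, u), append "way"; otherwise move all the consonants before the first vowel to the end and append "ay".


Word: "magnetic"
Starts with consonant(s) → move to end, add 'ay'
Consonant cluster: "m"
Pig Latin = "agneticmay"


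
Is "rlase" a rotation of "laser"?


Word: "laser", Candidate: "rlase"
Method: check if candidate is substring of word+word
"laserlaser" contains "rlase"? Yes
Is rotation = Yes


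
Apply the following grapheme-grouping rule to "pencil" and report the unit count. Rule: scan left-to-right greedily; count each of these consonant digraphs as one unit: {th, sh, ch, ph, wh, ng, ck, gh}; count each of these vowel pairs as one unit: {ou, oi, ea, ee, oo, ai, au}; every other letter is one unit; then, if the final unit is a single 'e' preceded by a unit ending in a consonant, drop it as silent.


Word: "pencil" (6 letters)
Left-to-right scan:
  1. 'p' (letter)
  2. 'e' (letter)
  3. 'n' (letter)
  4. 'c' (letter)
  5. 'i' (letter)
  6. 'l' (letter)
Units from scan: 6
Sound units = 6 units


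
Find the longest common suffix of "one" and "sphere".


Word 1: "one"
Word 2: "sphere"
Comparing from end:
  Pos -1: 'e' == 'e'
  Pos -2: 'n' != 'r' (stop)
LCS = "e" (length 1)


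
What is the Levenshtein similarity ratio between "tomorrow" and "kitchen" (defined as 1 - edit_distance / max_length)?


Word 1: "tomorrow" (length 8)
Word 2: "kitchen" (length 7)
One optimal edit sequence:
  1. delete 't'  (+1)
  2. substitute 'o' -> 'k'  (+1)
  3. substitute 'm' -> 'i'  (+1)
  4. substitute 'o' -> 't'  (+1)
  5. substitute 'r' -> 'c'  (+1)
  6. substitute 'r' -> 'h'  (+1)
  7. substitute 'o' -> 'e'  (+1)
  8. substitute 'w' -> 'n'  (+1)
Edit distance = 8
Max length = max(8, 7) = 8
Similarity = 1 - 8/8
= 0.0000


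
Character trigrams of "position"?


Word: "position" (length 8)
Number of trigrams = 8 - 3 + 1 = 6
  Position 0: "pos"
  Position 1: "osi"
  Position 2: "sit"
  Position 3: "iti"
  Position 4: "tio"
  Position 5: "ion"
Trigrams = "pos", "osi", "sit", "iti", "tio", "ion"


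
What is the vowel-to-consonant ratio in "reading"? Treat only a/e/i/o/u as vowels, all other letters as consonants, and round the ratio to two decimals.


Word: "reading"
Vowels (a,e,i,o,u): 3
Consonants: 4
Ratio = 3/4
= 0.75


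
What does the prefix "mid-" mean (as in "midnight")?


Prefix: mid-
Example: midnight = mid- + night
Meaning = middle


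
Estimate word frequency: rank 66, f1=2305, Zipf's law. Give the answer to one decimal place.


Zipf's law: f(r) = f(1) / r
f(1) = 2305
f(66) = 2305 / 66
= 34.9 occurrences


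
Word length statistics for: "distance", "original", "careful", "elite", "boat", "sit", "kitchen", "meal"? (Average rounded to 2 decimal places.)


Lengths: "distance"=8, "original"=8, "careful"=7, "elite"=5, "boat"=4, "sit"=3, "kitchen"=7, "meal"=4
Sum = 46, Count = 8
Average = 46/8 = 5.75
= avg=5.75, min=3, max=8


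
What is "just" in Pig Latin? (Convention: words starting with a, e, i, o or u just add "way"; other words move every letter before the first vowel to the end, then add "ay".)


Word: "just"
Starts with consonant(s) → move to end, add 'ay'
Consonant cluster: "j"
Pig Latin = "ustjay"


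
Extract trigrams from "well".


Word: "well" (length 4)
Number of trigrams = 4 - 3 + 1 = 2
  Position 0: "wel"
  Position 1: "ell"
Trigrams = "wel", "ell"


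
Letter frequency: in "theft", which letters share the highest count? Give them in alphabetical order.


Word: "theft"
Letter counts:
  'e': 1
  'f': 1
  'h': 1
  't': 2
Maximum count = 2
Most frequent = 't' (2 times each)


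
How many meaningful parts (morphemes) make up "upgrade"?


Word: "upgrade"
Morphemes: up- / grade
Each morpheme carries meaning
= 2 morphemes


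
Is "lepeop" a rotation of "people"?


Word: "people", Candidate: "lepeop"
Method: check if candidate is substring of word+word
"peoplepeople" contains "lepeop"? Yes
Is rotation = Yes


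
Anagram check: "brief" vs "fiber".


Word 1: "brief" → sorted: befir
Word 2: "fiber" → sorted: befir
Same letters? befir == befir
Anagram = Yes


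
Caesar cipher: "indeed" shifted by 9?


Word: "indeed"
Shift: 9
Each letter → (letter + shift) mod 26:
  'i' (8) + 9 = 17 → 'r'
  'n' (13) + 9 = 22 → 'w'
  'd' (3) + 9 = 12 → 'm'
  'e' (4) + 9 = 13 → 'n'
  'e' (4) + 9 = 13 → 'n'
  'd' (3) + 9 = 12 → 'm'
Result = "rwmnnm"


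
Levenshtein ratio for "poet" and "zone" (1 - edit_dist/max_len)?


Word 1: "poet" (length 4)
Word 2: "zone" (length 4)
One optimal edit sequence:
  1. substitute 'p' -> 'z'  (+1)
  2. keep 'o'
  3. substitute 'e' -> 'n'  (+1)
  4. substitute 't' -> 'e'  (+1)
Edit distance = 3
Max length = max(4, 4) = 4
Similarity = 1 - 3/4
= 0.2500


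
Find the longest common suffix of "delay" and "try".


Word 1: "delay"
Word 2: "try"
Comparing from end:
  Pos -1: 'y' == 'y'
  Pos -2: 'a' != 'r' (stop)
LCS = "y" (length 1)


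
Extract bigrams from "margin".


Word: "margin" (length 6)
Number of bigrams = 6 - 2 + 1 = 5
  Position 0: "ma"
  Position 1: "ar"
  Position 2: "rg"
  Position 3: "gi"
  Position 4: "in"
Bigrams = "ma", "ar", "rg", "gi", "in"


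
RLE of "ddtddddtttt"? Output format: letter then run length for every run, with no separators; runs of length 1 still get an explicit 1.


String: "ddtddddtttt"
Scanning for consecutive runs:
  'd' x 2
  't' x 1
  'd' x 4
  't' x 4
RLE = "d2t1d4t4"


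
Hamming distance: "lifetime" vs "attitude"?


Comparing character by character (same length = 8):
  Pos 0: 'l' vs 'a' !=
  Pos 1: 'i' vs 't' !=
  Pos 2: 'f' vs 't' !=
  Pos 3: 'e' vs 'i' !=
  Pos 4: 't' vs 't' =
  Pos 5: 'i' vs 'u' !=
  Pos 6: 'm' vs 'd' !=
  Pos 7: 'e' vs 'e' =
Hamming distance = 6


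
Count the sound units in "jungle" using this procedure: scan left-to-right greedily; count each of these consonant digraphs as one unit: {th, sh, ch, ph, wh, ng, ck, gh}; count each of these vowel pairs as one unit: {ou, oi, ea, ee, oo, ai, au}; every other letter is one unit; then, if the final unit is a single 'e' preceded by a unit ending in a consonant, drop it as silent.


Word: "jungle" (6 letters)
Left-to-right scan:
  [1] 'j' (letter)
  [2] 'u' (letter)
  [3] 'ng' (digraph)
  [4] 'l' (letter)
  [5] 'e' (letter)
Units from scan: 5
Final unit is 'e' after a consonant -> drop as silent (-1)
Sound units = 4 units


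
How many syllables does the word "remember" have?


Word: "remember"
Syllable breakdown: re / mem / ber
Counting: 3 parts
= 3 syllables


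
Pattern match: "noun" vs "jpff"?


Pattern of "noun": [0, 1, 2, 0]
Pattern of "jpff": [0, 1, 2, 2]
Patterns do not match
Same pattern = No


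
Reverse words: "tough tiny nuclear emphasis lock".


Original: "tough tiny nuclear emphasis lock"
Words (1..n): tough | tiny | nuclear | emphasis | lock
Reversed (n..1): lock | emphasis | nuclear | tiny | tough
Result = "lock emphasis nuclear tiny tough"


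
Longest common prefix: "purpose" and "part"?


Word 1: "purpose"
Word 2: "part"
Comparing from start:
  Pos 0: 'p' == 'p'
  Pos 1: 'u' != 'a' (stop)
LCP = "p" (length 1)


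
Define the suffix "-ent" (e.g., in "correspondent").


Suffix: -ent
Example: correspondent (correspond + -ent)
Meaning = one who / that which


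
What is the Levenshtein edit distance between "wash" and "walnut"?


Word 1: "wash" (length 4)
Word 2: "walnut" (length 6)
One optimal edit sequence (insert/delete/substitute each cost 1):
  1. keep 'w'
  2. keep 'a'
  3. insert 'l'  (+1)
  4. insert 'n'  (+1)
  5. substitute 's' -> 'u'  (+1)
  6. substitute 'h' -> 't'  (+1)
Total edit operations: 4
Edit distance = 4


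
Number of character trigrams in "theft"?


Word: "theft" (length 5)
Number of 3-grams = length - 3 + 1 = 5 - 3 + 1
= 3


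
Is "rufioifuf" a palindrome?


Word: "rufioifuf"
Reversed: "fufioifur"
Forward == Backward? rufioifuf != fufioifur
Palindrome = No


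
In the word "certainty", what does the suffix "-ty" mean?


Suffix: -ty
Example: certainty (certain + -ty)
Meaning = quality of


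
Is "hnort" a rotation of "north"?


Word: "north", Candidate: "hnort"
Method: check if candidate is substring of word+word
"northnorth" contains "hnort"? Yes
Is rotation = Yes


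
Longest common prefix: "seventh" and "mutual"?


Word 1: "seventh"
Word 2: "mutual"
Comparing from start:
  Pos 0: 's' != 'm' (stop)
LCP = "" (length 0)


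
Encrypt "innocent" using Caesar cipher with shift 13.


Word: "innocent"
Shift: 13
Each letter → (letter + shift) mod 26:
  'i' (8) + 13 = 21 → 'v'
  'n' (13) + 13 = 0 → 'a'
  'n' (13) + 13 = 0 → 'a'
  'o' (14) + 13 = 1 → 'b'
  'c' (2) + 13 = 15 → 'p'
  'e' (4) + 13 = 17 → 'r'
  'n' (13) + 13 = 0 → 'a'
  't' (19) + 13 = 6 → 'g'
Result = "vaabprag"


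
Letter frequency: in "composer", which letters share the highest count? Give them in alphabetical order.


Word: "composer"
Letter counts:
  'c': 1
  'e': 1
  'm': 1
  'o': 2
  'p': 1
  'r': 1
  's': 1
Maximum count = 2
Most frequent = 'o' (2 times each)


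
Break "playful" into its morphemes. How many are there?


Word: "playful"
Morphemes: play / -ful
Each morpheme carries meaning
= 2 morphemes


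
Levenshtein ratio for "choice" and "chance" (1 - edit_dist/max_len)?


Word 1: "choice" (length 6)
Word 2: "chance" (length 6)
One optimal edit sequence:
  1. keep 'c'
  2. keep 'h'
  3. substitute 'o' -> 'a'  (+1)
  4. substitute 'i' -> 'n'  (+1)
  5. keep 'c'
  6. keep 'e'
Edit distance = 2
Max length = max(6, 6) = 6
Similarity = 1 - 2/6
= 0.6667


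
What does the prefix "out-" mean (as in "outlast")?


Prefix: out-
Example: outlast (out- + last)
Meaning = surpass


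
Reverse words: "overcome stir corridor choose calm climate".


Original: "overcome stir corridor choose calm climate"
Words (1..n): overcome | stir | corridor | choose | calm | climate
Reversed (n..1): climate | calm | choose | corridor | stir | overcome
Result = "climate calm choose corridor stir overcome"


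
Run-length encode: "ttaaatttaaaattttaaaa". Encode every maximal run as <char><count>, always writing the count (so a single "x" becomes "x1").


String: "ttaaatttaaaattttaaaa"
Scanning for consecutive runs:
  't' x 2
  'a' x 3
  't' x 3
  'a' x 4
  't' x 4
  'a' x 4
RLE = "t2a3t3a4t4a4"


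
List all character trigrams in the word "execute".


Word: "execute" (length 7)
Number of trigrams = 7 - 3 + 1 = 5
  Position 0: "exe"
  Position 1: "xec"
  Position 2: "ecu"
  Position 3: "cut"
  Position 4: "ute"
Trigrams = "exe", "xec", "ecu", "cut", "ute"


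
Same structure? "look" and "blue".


Pattern of "look": [0, 1, 1, 2]
Pattern of "blue": [0, 1, 2, 3]
Patterns do not match
Same pattern = No


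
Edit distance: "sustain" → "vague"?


Word 1: "sustain" (length 7)
Word 2: "vague" (length 5)
One optimal edit sequence (insert/delete/substitute each cost 1):
  1. delete 's'  (+1)
  2. delete 'u'  (+1)
  3. substitute 's' -> 'v'  (+1)
  4. substitute 't' -> 'a'  (+1)
  5. substitute 'a' -> 'g'  (+1)
  6. substitute 'i' -> 'u'  (+1)
  7. substitute 'n' -> 'e'  (+1)
Total edit operations: 7
Edit distance = 7


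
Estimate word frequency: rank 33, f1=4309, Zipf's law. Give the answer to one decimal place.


Zipf's law: f(r) = f(1) / r
f(1) = 4309
f(33) = 4309 / 33
= 130.6 occurrences


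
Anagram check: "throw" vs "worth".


Word 1: "throw" → sorted: hortw
Word 2: "worth" → sorted: hortw
Same letters? hortw == hortw
Anagram = Yes


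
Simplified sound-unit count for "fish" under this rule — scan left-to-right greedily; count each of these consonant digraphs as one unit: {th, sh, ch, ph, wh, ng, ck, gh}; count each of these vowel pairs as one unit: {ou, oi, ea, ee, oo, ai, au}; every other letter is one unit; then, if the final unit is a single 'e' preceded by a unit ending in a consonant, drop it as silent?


Word: "fish" (4 letters)
Left-to-right scan:
  (1) 'f' (letter)
  (2) 'i' (letter)
  (3) 'sh' (digraph)
Units from scan: 3
Sound units = 3 units


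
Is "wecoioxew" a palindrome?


Word: "wecoioxew"
Reversed: "wexoiocew"
Forward == Backward? wecoioxew != wexoiocew
Palindrome = No
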